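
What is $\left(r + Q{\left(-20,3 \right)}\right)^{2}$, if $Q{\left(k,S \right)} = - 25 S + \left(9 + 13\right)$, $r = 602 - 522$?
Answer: $729$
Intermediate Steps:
$r = 80$
$Q{\left(k,S \right)} = 22 - 25 S$ ($Q{\left(k,S \right)} = - 25 S + 22 = 22 - 25 S$)
$\left(r + Q{\left(-20,3 \right)}\right)^{2} = \left(80 + \left(22 - 75\right)\right)^{2} = \left(80 - 53\right)^{2} = 27^{2} = 729$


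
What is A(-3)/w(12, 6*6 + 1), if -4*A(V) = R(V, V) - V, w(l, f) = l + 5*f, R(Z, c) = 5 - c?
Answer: -11/788 ≈ -0.013959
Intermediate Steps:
A(V) = -5/4 + V/2 (A(V) = -((5 - V) - V)/4 = -(5 - 2*V)/4 = -5/4 + V/2)
A(-3)/w(12, 6*6 + 1) = (-5/4 + (1/2)*(-3))/(12 + 5*(6*6 + 1)) = (-5/4 - 3/2)/(12 + 5*(36 + 1)) = -11/(4*(12 + 5*37)) = -11/(4*(12 + 185)) = -11/4/197 = -11/4*1/197 = -11/788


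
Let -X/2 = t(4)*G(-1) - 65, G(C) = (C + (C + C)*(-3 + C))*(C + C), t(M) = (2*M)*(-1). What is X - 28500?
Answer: -28594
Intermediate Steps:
t(M) = -2*M
G(C) = 2*C*(C + 2*C*(-3 + C)) (G(C) = (C + (2*C)*(-3 + C))*(2*C) = (C + 2*C*(-3 + C))*(2*C) = 2*C*(C + 2*C*(-3 + C)))
X = -94 (X = -2*((-2*4)*((-1)²*(-10 + 4*(-1))) - 65) = -2*(-8*(-10 - 4) - 65) = -2*(-8*(-14) - 65) = -2*(112 - 65) = -2*47 = -94)
X - 28500 = -94 - 28500 = -28594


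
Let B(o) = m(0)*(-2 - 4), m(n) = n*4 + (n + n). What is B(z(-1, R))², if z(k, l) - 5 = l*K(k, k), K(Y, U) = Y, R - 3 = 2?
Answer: 0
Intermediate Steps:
R = 5 (R = 3 + 2 = 5)
z(k, l) = 5 + k*l (z(k, l) = 5 + l*k = 5 + k*l)
m(n) = 6*n (m(n) = 4*n + 2*n = 6*n)
B(o) = 0 (B(o) = (6*0)*(-2 - 4) = 0*(-6) = 0)
B(z(-1, R))² = 0² = 0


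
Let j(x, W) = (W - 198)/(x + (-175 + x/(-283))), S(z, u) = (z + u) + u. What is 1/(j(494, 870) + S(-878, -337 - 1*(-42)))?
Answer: -89783/131611268 ≈ -0.00068218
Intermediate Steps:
S(z, u) = z + 2*u (S(z, u) = (u + z) + u = z + 2*u)
j(x, W) = (-198 + W)/(-175 + 282*x/283) (j(x, W) = (-198 + W)/(x + (-175 + x*(-1/283))) = (-198 + W)/(x + (-175 - x/283)) = (-198 + W)/(-175 + 282*x/283))
1/(j(494, 870) + S(-878, -337 - 1*(-42))) = 1/(283*(-198 + 870)/(-49525 + 282*494) + (-878 + 2*(-337 - 1*(-42)))) = 1/(283*672/(-49525 + 139308) + (-878 + 2*(-337 + 42))) = 1/(283*672/89783 + (-878 + 2*(-295))) = 1/(283*(1/89783)*672 + (-878 - 590)) = 1/(190176/89783 - 1468) = 1/(-131611268/89783) = -89783/131611268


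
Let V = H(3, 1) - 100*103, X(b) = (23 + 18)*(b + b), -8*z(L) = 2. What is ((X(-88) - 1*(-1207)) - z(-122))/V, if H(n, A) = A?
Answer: 24035/41196 ≈ 0.58343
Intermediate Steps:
z(L) = -¼ (z(L) = -⅛*2 = -¼)
X(b) = 82*b (X(b) = 41*(2*b) = 82*b)
V = -10299 (V = 1 - 100*103 = 1 - 10300 = -10299)
((X(-88) - 1*(-1207)) - z(-122))/V = ((82*(-88) - 1*(-1207)) - 1*(-¼))/(-10299) = ((-7216 + 1207) + ¼)*(-1/10299) = (-6009 + ¼)*(-1/10299) = -24035/4*(-1/10299) = 24035/41196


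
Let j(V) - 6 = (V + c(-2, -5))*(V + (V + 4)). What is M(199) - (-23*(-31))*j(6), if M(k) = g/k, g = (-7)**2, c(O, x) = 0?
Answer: -14472425/199 ≈ -72726.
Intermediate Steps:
g = 49
M(k) = 49/k
j(V) = 6 + V*(4 + 2*V) (j(V) = 6 + (V + 0)*(V + (V + 4)) = 6 + V*(V + (4 + V)) = 6 + V*(4 + 2*V))
M(199) - (-23*(-31))*j(6) = 49/199 - (-23*(-31))*(6 + 2*6**2 + 4*6) = 49*(1/199) - 713*(6 + 2*36 + 24) = 49/199 - 713*(6 + 72 + 24) = 49/199 - 713*102 = 49/199 - 1*72726 = 49/199 - 72726 = -14472425/199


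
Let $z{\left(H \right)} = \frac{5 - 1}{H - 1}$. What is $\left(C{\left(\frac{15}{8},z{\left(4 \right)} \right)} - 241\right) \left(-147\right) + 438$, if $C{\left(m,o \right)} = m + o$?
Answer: $\frac{283147}{8} \approx 35393.0$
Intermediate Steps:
$z{\left(H \right)} = \frac{4}{-1 + H}$
$\left(C{\left(\frac{15}{8},z{\left(4 \right)} \right)} - 241\right) \left(-147\right) + 438 = \left(\left(\frac{15}{8} + \frac{4}{-1 + 4}\right) - 241\right) \left(-147\right) + 438 = \left(\left(15 \cdot \frac{1}{8} + \frac{4}{3}\right) - 241\right) \left(-147\right) + 438 = \left(\left(\frac{15}{8} + 4 \cdot \frac{1}{3}\right) - 241\right) \left(-147\right) + 438 = \left(\left(\frac{15}{8} + \frac{4}{3}\right) - 241\right) \left(-147\right) + 438 = \left(\frac{77}{24} - 241\right) \left(-147\right) + 438 = \left(- \frac{5707}{24}\right) \left(-147\right) + 438 = \frac{279643}{8} + 438 = \frac{283147}{8}$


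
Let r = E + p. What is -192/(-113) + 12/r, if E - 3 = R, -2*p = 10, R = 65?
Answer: 4484/2373 ≈ 1.8896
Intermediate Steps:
p = -5 (p = -½*10 = -5)
E = 68 (E = 3 + 65 = 68)
r = 63 (r = 68 - 5 = 63)
-192/(-113) + 12/r = -192/(-113) + 12/63 = -192*(-1/113) + 12*(1/63) = 192/113 + 4/21 = 4484/2373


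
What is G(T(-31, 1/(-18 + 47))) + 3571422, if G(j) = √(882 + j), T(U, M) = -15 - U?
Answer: 3571422 + √898 ≈ 3.5715e+6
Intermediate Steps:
G(T(-31, 1/(-18 + 47))) + 3571422 = √(882 + (-15 - 1*(-31))) + 3571422 = √(882 + (-15 + 31)) + 3571422 = √(882 + 16) + 3571422 = √898 + 3571422 = 3571422 + √898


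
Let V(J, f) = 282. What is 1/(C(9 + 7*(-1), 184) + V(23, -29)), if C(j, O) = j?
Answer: 1/284 ≈ 0.0035211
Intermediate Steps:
1/(C(9 + 7*(-1), 184) + V(23, -29)) = 1/((9 + 7*(-1)) + 282) = 1/((9 - 7) + 282) = 1/(2 + 282) = 1/284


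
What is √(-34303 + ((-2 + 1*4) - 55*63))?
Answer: I*√37766 ≈ 194.33*I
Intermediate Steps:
√(-34303 + ((-2 + 1*4) - 55*63)) = √(-34303 + ((-2 + 4) - 3465)) = √(-34303 + (2 - 3465)) = √(-34303 - 3463) = √(-37766) = I*√37766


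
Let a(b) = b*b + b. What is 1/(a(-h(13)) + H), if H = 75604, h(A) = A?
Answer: 1/75760 ≈ 1.3200e-5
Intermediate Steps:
a(b) = b + b**2 (a(b) = b**2 + b = b + b**2)
1/(a(-h(13)) + H) = 1/((-1*13)*(1 - 1*13) + 75604) = 1/(-13*(1 - 13) + 75604) = 1/(-13*(-12) + 75604) = 1/(156 + 75604) = 1/75760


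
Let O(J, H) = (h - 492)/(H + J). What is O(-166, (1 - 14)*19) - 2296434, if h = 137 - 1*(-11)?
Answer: -948426898/413 ≈ -2.2964e+6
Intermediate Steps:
h = 148 (h = 137 + 11 = 148)
O(J, H) = -344/(H + J) (O(J, H) = (148 - 492)/(H + J) = -344/(H + J))
O(-166, (1 - 14)*19) - 2296434 = -344/((1 - 14)*19 - 166) - 2296434 = -344/(-13*19 - 166) - 2296434 = -344/(-247 - 166) - 2296434 = -344/(-413) - 2296434 = -344*(-1/413) - 2296434 = 344/413 - 2296434 = -948426898/413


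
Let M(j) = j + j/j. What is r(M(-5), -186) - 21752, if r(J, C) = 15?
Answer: -21737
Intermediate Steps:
M(j) = 1 + j (M(j) = j + 1 = 1 + j)
r(M(-5), -186) - 21752 = 15 - 21752 = -21737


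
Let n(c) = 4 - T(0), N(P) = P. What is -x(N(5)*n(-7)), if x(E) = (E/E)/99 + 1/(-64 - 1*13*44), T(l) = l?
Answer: -299/30492 ≈ -0.0098059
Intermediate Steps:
n(c) = 4 (n(c) = 4 - 1*0 = 4 + 0 = 4)
x(E) = 299/30492 (x(E) = 1*(1/99) + (1/44)/(-64 - 13) = 1/99 + (1/44)/(-77) = 1/99 - 1/77*1/44 = 1/99 - 1/3388 = 299/30492)
-x(N(5)*n(-7)) = -1*299/30492 = -299/30492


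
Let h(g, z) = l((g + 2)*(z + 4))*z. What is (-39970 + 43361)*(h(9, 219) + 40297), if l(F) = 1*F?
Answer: 1958316064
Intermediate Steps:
l(F) = F
h(g, z) = z*(2 + g)*(4 + z) (h(g, z) = ((g + 2)*(z + 4))*z = ((2 + g)*(4 + z))*z = z*(2 + g)*(4 + z))
(-39970 + 43361)*(h(9, 219) + 40297) = (-39970 + 43361)*(219*(8 + 2*219 + 4*9 + 9*219) + 40297) = 3391*(219*(8 + 438 + 36 + 1971) + 40297) = 3391*(219*2453 + 40297) = 3391*(537207 + 40297) = 3391*577504 = 1958316064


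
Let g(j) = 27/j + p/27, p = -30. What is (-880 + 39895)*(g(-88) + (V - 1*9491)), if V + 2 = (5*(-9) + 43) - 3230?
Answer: -43693865205/88 ≈ -4.9652e+8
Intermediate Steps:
V = -3234 (V = -2 + ((5*(-9) + 43) - 3230) = -2 + ((-45 + 43) - 3230) = -2 + (-2 - 3230) = -2 - 3232 = -3234)
g(j) = -10/9 + 27/j (g(j) = 27/j - 30/27 = 27/j - 30*1/27 = 27/j - 10/9 = -10/9 + 27/j)
(-880 + 39895)*(g(-88) + (V - 1*9491)) = (-880 + 39895)*((-10/9 + 27/(-88)) + (-3234 - 1*9491)) = 39015*((-10/9 + 27*(-1/88)) + (-3234 - 9491)) = 39015*((-10/9 - 27/88) - 12725) = 39015*(-1123/792 - 12725) = 39015*(-10079323/792) = -43693865205/88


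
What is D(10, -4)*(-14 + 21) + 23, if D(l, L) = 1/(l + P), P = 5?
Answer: 352/15 ≈ 23.467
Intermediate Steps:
D(l, L) = 1/(5 + l) (D(l, L) = 1/(l + 5) = 1/(5 + l))
D(10, -4)*(-14 + 21) + 23 = (-14 + 21)/(5 + 10) + 23 = 7/15 + 23 = 352/15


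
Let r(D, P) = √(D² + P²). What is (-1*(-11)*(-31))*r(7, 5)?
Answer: -341*√74 ≈ -2933.4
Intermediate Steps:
(-1*(-11)*(-31))*r(7, 5) = (-1*(-11)*(-31))*√(7² + 5²) = (11*(-31))*√(49 + 25) = -341*√74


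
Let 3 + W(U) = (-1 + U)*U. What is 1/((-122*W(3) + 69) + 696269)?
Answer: 1/695972 ≈ 1.4368e-6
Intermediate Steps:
W(U) = -3 + U*(-1 + U) (W(U) = -3 + (-1 + U)*U = -3 + U*(-1 + U))
1/((-122*W(3) + 69) + 696269) = 1/((-122*(-3 + 3² - 1*3) + 69) + 696269) = 1/((-122*(-3 + 9 - 3) + 69) + 696269) = 1/((-122*3 + 69) + 696269) = 1/((-366 + 69) + 696269) = 1/(-297 + 696269) = 1/695972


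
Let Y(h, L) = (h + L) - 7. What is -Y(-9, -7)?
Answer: 23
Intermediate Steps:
Y(h, L) = -7 + L + h (Y(h, L) = (L + h) - 7 = -7 + L + h)
-Y(-9, -7) = -(-7 - 7 - 9) = -1*(-23) = 23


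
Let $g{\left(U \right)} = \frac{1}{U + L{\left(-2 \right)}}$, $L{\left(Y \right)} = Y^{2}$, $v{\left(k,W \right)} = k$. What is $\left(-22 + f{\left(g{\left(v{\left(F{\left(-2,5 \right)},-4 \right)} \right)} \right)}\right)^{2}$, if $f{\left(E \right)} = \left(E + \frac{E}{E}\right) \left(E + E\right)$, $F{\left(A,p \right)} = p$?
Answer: $\frac{3104644}{6561} \approx 473.2$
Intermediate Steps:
$g{\left(U \right)} = \frac{1}{4 + U}$ ($g{\left(U \right)} = \frac{1}{U + \left(-2\right)^{2}} = \frac{1}{U + 4} = \frac{1}{4 + U}$)
$f{\left(E \right)} = 2 E \left(1 + E\right)$ ($f{\left(E \right)} = \left(E + 1\right) 2 E = \left(1 + E\right) 2 E = 2 E \left(1 + E\right)$)
$\left(-22 + f{\left(g{\left(v{\left(F{\left(-2,5 \right)},-4 \right)} \right)} \right)}\right)^{2} = \left(-22 + \frac{2 \left(1 + \frac{1}{4 + 5}\right)}{4 + 5}\right)^{2} = \left(-22 + \frac{2 \left(1 + \frac{1}{9}\right)}{9}\right)^{2} = \left(-22 + 2 \cdot \frac{1}{9} \left(1 + \frac{1}{9}\right)\right)^{2} = \left(-22 + 2 \cdot \frac{1}{9} \cdot \frac{10}{9}\right)^{2} = \left(-22 + \frac{20}{81}\right)^{2} = \left(- \frac{1762}{81}\right)^{2} = \frac{3104644}{6561}$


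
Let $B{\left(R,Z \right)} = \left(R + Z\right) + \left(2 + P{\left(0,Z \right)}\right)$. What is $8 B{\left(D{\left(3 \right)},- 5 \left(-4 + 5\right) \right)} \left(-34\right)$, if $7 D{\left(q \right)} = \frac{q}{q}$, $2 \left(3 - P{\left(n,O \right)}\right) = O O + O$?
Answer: $\frac{18768}{7} \approx 2681.1$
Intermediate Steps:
$P{\left(n,O \right)} = 3 - \frac{O}{2} - \frac{O^{2}}{2}$ ($P{\left(n,O \right)} = 3 - \frac{O O + O}{2} = 3 - \frac{O^{2} + O}{2} = 3 - \frac{O + O^{2}}{2} = 3 - \left(\frac{O}{2} + \frac{O^{2}}{2}\right) = 3 - \frac{O}{2} - \frac{O^{2}}{2}$)
$D{\left(q \right)} = \frac{1}{7}$ ($D{\left(q \right)} = \frac{q \frac{1}{q}}{7} = \frac{1}{7} \cdot 1 = \frac{1}{7}$)
$B{\left(R,Z \right)} = 5 + R + \frac{Z}{2} - \frac{Z^{2}}{2}$ ($B{\left(R,Z \right)} = \left(R + Z\right) - \left(-5 + \frac{Z}{2} + \frac{Z^{2}}{2}\right) = 5 + R + \frac{Z}{2} - \frac{Z^{2}}{2}$)
$8 B{\left(D{\left(3 \right)},- 5 \left(-4 + 5\right) \right)} \left(-34\right) = 8 \left(5 + \frac{1}{7} + \frac{\left(-5\right) \left(-4 + 5\right)}{2} - \frac{\left(- 5 \left(-4 + 5\right)\right)^{2}}{2}\right) \left(-34\right) = 8 \left(5 + \frac{1}{7} + \frac{\left(-5\right) 1}{2} - \frac{\left(\left(-5\right) 1\right)^{2}}{2}\right) \left(-34\right) = 8 \left(5 + \frac{1}{7} + \frac{1}{2} \left(-5\right) - \frac{\left(-5\right)^{2}}{2}\right) \left(-34\right) = 8 \left(5 + \frac{1}{7} - \frac{5}{2} - \frac{25}{2}\right) \left(-34\right) = 8 \left(- \frac{69}{7}\right) \left(-34\right) = \left(- \frac{552}{7}\right) \left(-34\right) = \frac{18768}{7}$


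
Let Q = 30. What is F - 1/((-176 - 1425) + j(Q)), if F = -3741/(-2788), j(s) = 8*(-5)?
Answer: 6141769/4575108 ≈ 1.3424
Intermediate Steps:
j(s) = -40
F = 3741/2788 (F = -3741*(-1/2788) = 3741/2788 ≈ 1.3418)
F - 1/((-176 - 1425) + j(Q)) = 3741/2788 - 1/((-176 - 1425) - 40) = 3741/2788 - 1/(-1601 - 40) = 3741/2788 - 1/(-1641) = 3741/2788 - 1*(-1/1641) = 3741/2788 + 1/1641 = 6141769/4575108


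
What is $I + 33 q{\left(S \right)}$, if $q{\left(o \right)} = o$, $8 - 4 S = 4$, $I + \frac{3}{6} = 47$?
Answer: $\frac{159}{2} \approx 79.5$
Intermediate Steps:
$I = \frac{93}{2}$ ($I = - \frac{1}{2} + 47 = \frac{93}{2} \approx 46.5$)
$S = 1$ ($S = 2 - 1 = 1$)
$I + 33 q{\left(S \right)} = \frac{93}{2} + 33 \cdot 1 = \frac{93}{2} + 33 = \frac{159}{2}$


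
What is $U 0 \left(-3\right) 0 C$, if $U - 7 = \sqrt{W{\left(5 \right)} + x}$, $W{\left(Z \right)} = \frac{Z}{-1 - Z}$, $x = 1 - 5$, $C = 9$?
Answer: $0$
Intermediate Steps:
$x = -4$
$U = 7 + \frac{i \sqrt{174}}{6}$ ($U = 7 + \sqrt{\left(-1\right) 5 \frac{1}{1 + 5} - 4} = 7 + \sqrt{\left(-1\right) 5 \cdot \frac{1}{6} - 4} = 7 + \sqrt{- \frac{5}{6} - 4} = 7 + \sqrt{- \frac{29}{6}} = 7 + \frac{i \sqrt{174}}{6} \approx 7.0 + 2.1985 i$)
$U 0 \left(-3\right) 0 C = \left(7 + \frac{i \sqrt{174}}{6}\right) 0 \left(-3\right) 0 \cdot 9 = \left(7 + \frac{i \sqrt{174}}{6}\right) 0 \cdot 0 \cdot 9 = \left(7 + \frac{i \sqrt{174}}{6}\right) 0 \cdot 9 = 0 \cdot 9 = 0$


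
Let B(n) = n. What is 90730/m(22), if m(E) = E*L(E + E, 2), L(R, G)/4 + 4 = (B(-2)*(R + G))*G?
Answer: -45365/8272 ≈ -5.4842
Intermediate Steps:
L(R, G) = -16 + 4*G*(-2*G - 2*R) (L(R, G) = -16 + 4*((-2*(R + G))*G) = -16 + 4*((-2*(G + R))*G) = -16 + 4*((-2*G - 2*R)*G) = -16 + 4*(G*(-2*G - 2*R)) = -16 + 4*G*(-2*G - 2*R))
m(E) = E*(-48 - 32*E) (m(E) = E*(-16 - 8*2**2 - 8*2*(E + E)) = E*(-16 - 8*4 - 8*2*2*E) = E*(-16 - 32 - 32*E) = E*(-48 - 32*E))
90730/m(22) = 90730/((16*22*(-3 - 2*22))) = 90730/((16*22*(-3 - 44))) = 90730/((16*22*(-47))) = 90730/(-16544) = 90730*(-1/16544) = -45365/8272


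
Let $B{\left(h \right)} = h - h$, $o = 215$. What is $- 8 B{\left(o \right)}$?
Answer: $0$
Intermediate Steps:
$B{\left(h \right)} = 0$
$- 8 B{\left(o \right)} = \left(-8\right) 0 = 0$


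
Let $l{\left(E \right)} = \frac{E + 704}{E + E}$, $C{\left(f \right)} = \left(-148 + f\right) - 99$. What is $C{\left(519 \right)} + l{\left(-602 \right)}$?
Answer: $\frac{163693}{602} \approx 271.92$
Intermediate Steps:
$C{\left(f \right)} = -247 + f$
$l{\left(E \right)} = \frac{704 + E}{2 E}$
$C{\left(519 \right)} + l{\left(-602 \right)} = \left(-247 + 519\right) + \frac{704 - 602}{2 \left(-602\right)} = 272 + \frac{1}{2} \left(- \frac{1}{602}\right) 102 = 272 - \frac{51}{602} = \frac{163693}{602}$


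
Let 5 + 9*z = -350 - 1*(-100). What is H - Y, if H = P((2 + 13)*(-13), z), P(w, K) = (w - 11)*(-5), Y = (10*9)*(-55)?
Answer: 5980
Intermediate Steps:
z = -85/3 (z = -5/9 + (-350 - 1*(-100))/9 = -5/9 + (-350 + 100)/9 = -5/9 + (⅑)*(-250) = -5/9 - 250/9 = -85/3 ≈ -28.333)
Y = -4950 (Y = 90*(-55) = -4950)
P(w, K) = 55 - 5*w (P(w, K) = (-11 + w)*(-5) = 55 - 5*w)
H = 1030 (H = 55 - 5*(2 + 13)*(-13) = 55 - 75*(-13) = 55 - 5*(-195) = 55 + 975 = 1030)
H - Y = 1030 - 1*(-4950) = 1030 + 4950 = 5980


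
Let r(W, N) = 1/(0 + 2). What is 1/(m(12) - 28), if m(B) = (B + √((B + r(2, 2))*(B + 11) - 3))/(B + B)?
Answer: -31680/870631 - 24*√1138/870631 ≈ -0.037317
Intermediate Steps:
r(W, N) = ½ (r(W, N) = 1/2 = ½)
m(B) = (B + √(-3 + (½ + B)*(11 + B)))/(2*B) (m(B) = (B + √((B + ½)*(B + 11) - 3))/(B + B) = (B + √((½ + B)*(11 + B) - 3))/((2*B)) = (B + √(-3 + (½ + B)*(11 + B)))*(1/(2*B)) = (B + √(-3 + (½ + B)*(11 + B)))/(2*B))
1/(m(12) - 28) = 1/(((½)*12 + √(10 + 4*12² + 46*12)/4)/12 - 28) = 1/((6 + √(10 + 4*144 + 552)/4)/12 - 28) = 1/((6 + √(10 + 576 + 552)/4)/12 - 28) = 1/((6 + √1138/4)/12 - 28) = 1/((½ + √1138/48) - 28) = 1/(-55/2 + √1138/48)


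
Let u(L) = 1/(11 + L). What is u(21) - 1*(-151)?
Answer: 4833/32 ≈ 151.03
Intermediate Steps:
u(21) - 1*(-151) = 1/(11 + 21) - 1*(-151) = 1/32 + 151 = 4833/32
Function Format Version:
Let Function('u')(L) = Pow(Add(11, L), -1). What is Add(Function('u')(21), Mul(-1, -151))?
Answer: Rational(4833, 32) ≈ 151.03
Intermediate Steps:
Add(Function('u')(21), Mul(-1, -151)) = Add(Pow(Add(11, 21), -1), Mul(-1, -151)) = Add(Pow(32, -1), 151) = Add(Rational(1, 32), 151) = Rational(4833, 32)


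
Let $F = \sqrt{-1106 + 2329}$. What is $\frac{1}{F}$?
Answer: $\frac{\sqrt{1223}}{1223} \approx 0.028595$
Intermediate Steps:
$F = \sqrt{1223} \approx 34.971$
$\frac{1}{F} = \frac{1}{\sqrt{1223}} = \frac{\sqrt{1223}}{1223}$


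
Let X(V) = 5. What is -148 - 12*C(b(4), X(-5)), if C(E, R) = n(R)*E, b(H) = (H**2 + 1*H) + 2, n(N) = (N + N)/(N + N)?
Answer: -412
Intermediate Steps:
n(N) = 1 (n(N) = (2*N)/((2*N)) = (2*N)*(1/(2*N)) = 1)
b(H) = 2 + H + H**2 (b(H) = (H**2 + H) + 2 = (H + H**2) + 2 = 2 + H + H**2)
C(E, R) = E (C(E, R) = 1*E = E)
-148 - 12*C(b(4), X(-5)) = -148 - 12*(2 + 4 + 4**2) = -148 - 12*(2 + 4 + 16) = -148 - 12*22 = -148 - 264 = -412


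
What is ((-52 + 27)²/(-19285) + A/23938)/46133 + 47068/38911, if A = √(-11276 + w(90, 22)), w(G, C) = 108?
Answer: 8375038821833/6923628045691 + 2*I*√698/552165877 ≈ 1.2096 + 9.5695e-8*I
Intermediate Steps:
A = 4*I*√698 (A = √(-11276 + 108) = √(-11168) = 4*I*√698 ≈ 105.68*I)
((-52 + 27)²/(-19285) + A/23938)/46133 + 47068/38911 = ((-52 + 27)²/(-19285) + (4*I*√698)/23938)/46133 + 47068/38911 = ((-25)²*(-1/19285) + (4*I*√698)*(1/23938))*(1/46133) + 47068*(1/38911) = (625*(-1/19285) + 2*I*√698/11969)*(1/46133) + 47068/38911 = (-125/3857 + 2*I*√698/11969)*(1/46133) + 47068/38911 = (-125/177934981 + 2*I*√698/552165877) + 47068/38911 = 8375038821833/6923628045691 + 2*I*√698/552165877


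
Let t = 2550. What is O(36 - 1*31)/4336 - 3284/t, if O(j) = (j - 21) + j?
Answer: -7133737/5528400 ≈ -1.2904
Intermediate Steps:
O(j) = -21 + 2*j (O(j) = (-21 + j) + j = -21 + 2*j)
O(36 - 1*31)/4336 - 3284/t = (-21 + 2*(36 - 1*31))/4336 - 3284/2550 = (-21 + 2*(36 - 31))*(1/4336) - 3284*1/2550 = (-21 + 2*5)*(1/4336) - 1642/1275 = (-21 + 10)*(1/4336) - 1642/1275 = -11*1/4336 - 1642/1275 = -11/4336 - 1642/1275 = -7133737/5528400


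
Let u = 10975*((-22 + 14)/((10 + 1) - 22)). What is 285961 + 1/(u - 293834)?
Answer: 899168333403/3144374 ≈ 2.8596e+5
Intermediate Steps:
u = 87800/11 (u = 10975*(-8/(11 - 22)) = 10975*(-8/(-11)) = 10975*(-8*(-1/11)) = 10975*(8/11) = 87800/11 ≈ 7981.8)
285961 + 1/(u - 293834) = 285961 + 1/(87800/11 - 293834) = 285961 + 1/(-3144374/11) = 285961 - 11/3144374 = 899168333403/3144374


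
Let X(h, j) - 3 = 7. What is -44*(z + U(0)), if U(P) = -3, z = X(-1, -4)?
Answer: -308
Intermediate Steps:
X(h, j) = 10 (X(h, j) = 3 + 7 = 10)
z = 10
-44*(z + U(0)) = -44*(10 - 3) = -44*7 = -308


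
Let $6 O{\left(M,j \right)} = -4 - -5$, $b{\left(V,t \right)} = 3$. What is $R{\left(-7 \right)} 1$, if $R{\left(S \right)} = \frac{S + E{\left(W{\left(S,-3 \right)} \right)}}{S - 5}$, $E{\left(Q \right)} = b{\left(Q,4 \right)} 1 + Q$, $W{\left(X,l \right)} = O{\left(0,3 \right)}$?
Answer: $\frac{23}{72} \approx 0.31944$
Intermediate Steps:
$O{\left(M,j \right)} = \frac{1}{6}$ ($O{\left(M,j \right)} = \frac{-4 - -5}{6} = \frac{-4 + 5}{6} = \frac{1}{6} \cdot 1 = \frac{1}{6}$)
$W{\left(X,l \right)} = \frac{1}{6}$
$E{\left(Q \right)} = 3 + Q$ ($E{\left(Q \right)} = 3 \cdot 1 + Q = 3 + Q$)
$R{\left(S \right)} = \frac{\frac{19}{6} + S}{-5 + S}$ ($R{\left(S \right)} = \frac{S + \left(3 + \frac{1}{6}\right)}{S - 5} = \frac{S + \frac{19}{6}}{-5 + S} = \frac{\frac{19}{6} + S}{-5 + S}$)
$R{\left(-7 \right)} 1 = \frac{\frac{19}{6} - 7}{-5 - 7} \cdot 1 = \frac{1}{-12} \left(- \frac{23}{6}\right) 1 = \left(- \frac{1}{12}\right) \left(- \frac{23}{6}\right) 1 = \frac{23}{72} \cdot 1 = \frac{23}{72}$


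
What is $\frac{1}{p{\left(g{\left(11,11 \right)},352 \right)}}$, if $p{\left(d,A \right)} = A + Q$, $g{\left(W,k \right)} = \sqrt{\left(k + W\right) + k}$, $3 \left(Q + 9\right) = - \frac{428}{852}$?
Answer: $\frac{639}{219070} \approx 0.0029169$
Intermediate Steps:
$Q = - \frac{5858}{639}$ ($Q = -9 + \frac{\left(-428\right) \frac{1}{852}}{3} = -9 + \frac{1}{3} \left(- \frac{107}{213}\right) = -9 - \frac{107}{639} = - \frac{5858}{639} \approx -9.1674$)
$g{\left(W,k \right)} = \sqrt{W + 2 k}$ ($g{\left(W,k \right)} = \sqrt{\left(W + k\right) + k} = \sqrt{W + 2 k}$)
$p{\left(d,A \right)} = - \frac{5858}{639} + A$ ($p{\left(d,A \right)} = A - \frac{5858}{639} = - \frac{5858}{639} + A$)
$\frac{1}{p{\left(g{\left(11,11 \right)},352 \right)}} = \frac{1}{- \frac{5858}{639} + 352} = \frac{1}{\frac{219070}{639}} = \frac{639}{219070}$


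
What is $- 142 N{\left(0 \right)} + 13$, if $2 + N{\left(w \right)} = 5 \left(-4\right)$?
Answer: $3137$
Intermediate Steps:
$N{\left(w \right)} = -22$ ($N{\left(w \right)} = -2 + 5 \left(-4\right) = -2 - 20 = -22$)
$- 142 N{\left(0 \right)} + 13 = \left(-142\right) \left(-22\right) + 13 = 3124 + 13 = 3137$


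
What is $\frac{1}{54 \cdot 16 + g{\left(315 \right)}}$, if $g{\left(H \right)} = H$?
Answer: $\frac{1}{1179} \approx 0.00084818$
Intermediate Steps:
$\frac{1}{54 \cdot 16 + g{\left(315 \right)}} = \frac{1}{54 \cdot 16 + 315} = \frac{1}{864 + 315} = \frac{1}{1179}$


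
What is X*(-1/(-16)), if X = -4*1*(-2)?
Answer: 1/2 ≈ 0.50000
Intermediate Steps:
X = 8 (X = -4*(-2) = 8)
X*(-1/(-16)) = 8*(-1/(-16)) = 8*(-1*(-1/16)) = 8*(1/16) = 1/2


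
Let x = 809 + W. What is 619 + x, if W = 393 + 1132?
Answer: 2953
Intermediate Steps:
W = 1525
x = 2334 (x = 809 + 1525 = 2334)
619 + x = 619 + 2334 = 2953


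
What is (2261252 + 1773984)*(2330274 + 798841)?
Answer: 12626717496140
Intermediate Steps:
(2261252 + 1773984)*(2330274 + 798841) = 4035236*3129115 = 12626717496140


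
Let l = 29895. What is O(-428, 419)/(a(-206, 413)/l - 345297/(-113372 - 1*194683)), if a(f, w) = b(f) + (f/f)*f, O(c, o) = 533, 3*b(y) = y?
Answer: 196342366077/409521655 ≈ 479.44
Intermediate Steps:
b(y) = y/3
a(f, w) = 4*f/3 (a(f, w) = f/3 + (f/f)*f = f/3 + 1*f = f/3 + f = 4*f/3)
O(-428, 419)/(a(-206, 413)/l - 345297/(-113372 - 1*194683)) = 533/(((4/3)*(-206))/29895 - 345297/(-113372 - 1*194683)) = 533/(-824/3*1/29895 - 345297/(-113372 - 194683)) = 533/(-824/89685 - 345297/(-308055)) = 533/(-824/89685 - 345297*(-1/308055)) = 533/(-824/89685 + 115099/102685) = 533/(409521655/368372169) = 533*(368372169/409521655) = 196342366077/409521655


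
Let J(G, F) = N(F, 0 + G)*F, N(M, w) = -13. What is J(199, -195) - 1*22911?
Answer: -20376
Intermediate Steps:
J(G, F) = -13*F
J(199, -195) - 1*22911 = -13*(-195) - 1*22911 = 2535 - 22911 = -20376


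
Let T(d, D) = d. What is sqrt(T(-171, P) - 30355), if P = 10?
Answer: I*sqrt(30526) ≈ 174.72*I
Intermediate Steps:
sqrt(T(-171, P) - 30355) = sqrt(-171 - 30355) = sqrt(-30526) = I*sqrt(30526)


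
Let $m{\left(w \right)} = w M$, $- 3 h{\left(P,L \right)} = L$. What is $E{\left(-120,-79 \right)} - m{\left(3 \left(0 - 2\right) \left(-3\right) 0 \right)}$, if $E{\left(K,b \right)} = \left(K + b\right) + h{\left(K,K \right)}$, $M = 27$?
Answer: $-159$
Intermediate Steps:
$h{\left(P,L \right)} = - \frac{L}{3}$
$E{\left(K,b \right)} = b + \frac{2 K}{3}$ ($E{\left(K,b \right)} = \left(K + b\right) - \frac{K}{3} = b + \frac{2 K}{3}$)
$m{\left(w \right)} = 27 w$ ($m{\left(w \right)} = w 27 = 27 w$)
$E{\left(-120,-79 \right)} - m{\left(3 \left(0 - 2\right) \left(-3\right) 0 \right)} = \left(-79 + \frac{2}{3} \left(-120\right)\right) - 27 \cdot 3 \left(0 - 2\right) \left(-3\right) 0 = \left(-79 - 80\right) - 27 \cdot 3 \left(\left(-2\right) \left(-3\right)\right) 0 = -159 - 27 \cdot 3 \cdot 6 \cdot 0 = -159 - 27 \cdot 18 \cdot 0 = -159 - 27 \cdot 0 = -159 - 0 = -159 + 0 = -159$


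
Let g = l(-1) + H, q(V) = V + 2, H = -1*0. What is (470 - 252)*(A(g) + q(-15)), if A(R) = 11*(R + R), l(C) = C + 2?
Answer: 1962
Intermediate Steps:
H = 0
q(V) = 2 + V
l(C) = 2 + C
g = 1 (g = (2 - 1) + 0 = 1 + 0 = 1)
A(R) = 22*R (A(R) = 11*(2*R) = 22*R)
(470 - 252)*(A(g) + q(-15)) = (470 - 252)*(22*1 + (2 - 15)) = 218*(22 - 13) = 218*9 = 1962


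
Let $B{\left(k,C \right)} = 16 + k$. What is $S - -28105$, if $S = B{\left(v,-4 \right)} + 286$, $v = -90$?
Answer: $28317$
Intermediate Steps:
$S = 212$ ($S = \left(16 - 90\right) + 286 = -74 + 286 = 212$)
$S - -28105 = 212 - -28105 = 212 + 28105 = 28317$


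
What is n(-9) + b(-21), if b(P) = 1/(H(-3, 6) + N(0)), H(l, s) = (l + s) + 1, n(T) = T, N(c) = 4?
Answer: -71/8 ≈ -8.8750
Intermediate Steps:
H(l, s) = 1 + l + s
b(P) = ⅛ (b(P) = 1/((1 - 3 + 6) + 4) = 1/(4 + 4) = 1/8 = ⅛)
n(-9) + b(-21) = -9 + ⅛ = -71/8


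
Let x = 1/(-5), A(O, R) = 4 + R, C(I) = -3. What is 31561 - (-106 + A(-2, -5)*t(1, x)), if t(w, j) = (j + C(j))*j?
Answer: 791691/25 ≈ 31668.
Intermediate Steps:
x = -1/5 ≈ -0.20000
t(w, j) = j*(-3 + j) (t(w, j) = (j - 3)*j = (-3 + j)*j = j*(-3 + j))
31561 - (-106 + A(-2, -5)*t(1, x)) = 31561 - (-106 + (4 - 5)*(-(-3 - 1/5)/5)) = 31561 - (-106 - (-1)*(-16)/(5*5)) = 31561 - (-106 - 1*16/25) = 31561 - (-106 - 16/25) = 31561 - 1*(-2666/25) = 31561 + 2666/25 = 791691/25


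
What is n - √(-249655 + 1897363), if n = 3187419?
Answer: 3187419 - 2*√411927 ≈ 3.1861e+6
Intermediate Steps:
n - √(-249655 + 1897363) = 3187419 - √(-249655 + 1897363) = 3187419 - √1647708 = 3187419 - 2*√411927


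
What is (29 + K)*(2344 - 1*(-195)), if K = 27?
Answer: 142184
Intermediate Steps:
(29 + K)*(2344 - 1*(-195)) = (29 + 27)*(2344 - 1*(-195)) = 56*(2344 + 195) = 56*2539 = 142184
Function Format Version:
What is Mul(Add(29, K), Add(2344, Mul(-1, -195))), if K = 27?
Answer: 142184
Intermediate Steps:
Mul(Add(29, K), Add(2344, Mul(-1, -195))) = Mul(Add(29, 27), Add(2344, Mul(-1, -195))) = Mul(56, Add(2344, 195)) = Mul(56, 2539) = 142184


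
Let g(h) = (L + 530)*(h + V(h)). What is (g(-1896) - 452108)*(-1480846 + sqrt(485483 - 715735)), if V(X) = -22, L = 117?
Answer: 2507152243684 - 3386108*I*sqrt(57563) ≈ 2.5072e+12 - 8.124e+8*I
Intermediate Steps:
g(h) = -14234 + 647*h (g(h) = (117 + 530)*(h - 22) = 647*(-22 + h) = -14234 + 647*h)
(g(-1896) - 452108)*(-1480846 + sqrt(485483 - 715735)) = ((-14234 + 647*(-1896)) - 452108)*(-1480846 + sqrt(485483 - 715735)) = ((-14234 - 1226712) - 452108)*(-1480846 + sqrt(-230252)) = (-1240946 - 452108)*(-1480846 + 2*I*sqrt(57563)) = -1693054*(-1480846 + 2*I*sqrt(57563)) = 2507152243684 - 3386108*I*sqrt(57563)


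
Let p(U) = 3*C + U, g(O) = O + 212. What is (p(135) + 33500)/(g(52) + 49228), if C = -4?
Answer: 33623/49492 ≈ 0.67936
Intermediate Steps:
g(O) = 212 + O
p(U) = -12 + U (p(U) = 3*(-4) + U = -12 + U)
(p(135) + 33500)/(g(52) + 49228) = ((-12 + 135) + 33500)/((212 + 52) + 49228) = (123 + 33500)/(264 + 49228) = 33623/49492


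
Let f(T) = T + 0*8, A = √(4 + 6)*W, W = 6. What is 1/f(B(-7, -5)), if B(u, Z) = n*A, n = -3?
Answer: -√10/180 ≈ -0.017568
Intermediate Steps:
A = 6*√10 (A = √(4 + 6)*6 = √10*6 = 6*√10 ≈ 18.974)
B(u, Z) = -18*√10
f(T) = T (f(T) = T + 0 = T)
1/f(B(-7, -5)) = 1/(-18*√10) = -√10/180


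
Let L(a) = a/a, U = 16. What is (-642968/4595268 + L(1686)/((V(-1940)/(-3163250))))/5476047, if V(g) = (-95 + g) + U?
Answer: 134580401376/470425196838503 ≈ 0.00028608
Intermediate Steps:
L(a) = 1
V(g) = -79 + g (V(g) = (-95 + g) + 16 = -79 + g)
(-642968/4595268 + L(1686)/((V(-1940)/(-3163250))))/5476047 = (-642968/4595268 + 1/((-79 - 1940)/(-3163250)))/5476047 = (-642968*1/4595268 + 1/(-2019*(-1/3163250)))*(1/5476047) = (-160742/1148817 + 1/(2019/3163250))*(1/5476047) = (-160742/1148817 + 1*(3163250/2019))*(1/5476047) = (-160742/1148817 + 3163250/2019)*(1/5476047) = (403741204128/257717947)*(1/5476047) = 134580401376/470425196838503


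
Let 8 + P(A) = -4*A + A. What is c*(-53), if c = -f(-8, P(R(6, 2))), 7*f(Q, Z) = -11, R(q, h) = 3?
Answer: -583/7 ≈ -83.286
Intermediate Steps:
P(A) = -8 - 3*A (P(A) = -8 + (-4*A + A) = -8 - 3*A)
f(Q, Z) = -11/7 (f(Q, Z) = (1/7)*(-11) = -11/7)
c = 11/7 (c = -1*(-11/7) = 11/7 ≈ 1.5714)
c*(-53) = (11/7)*(-53) = -583/7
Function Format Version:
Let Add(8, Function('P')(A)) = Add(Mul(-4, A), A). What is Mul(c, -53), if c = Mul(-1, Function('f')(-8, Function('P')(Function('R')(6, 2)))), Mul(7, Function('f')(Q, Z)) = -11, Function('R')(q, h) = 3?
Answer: Rational(-583, 7) ≈ -83.286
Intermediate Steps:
Function('P')(A) = Add(-8, Mul(-3, A)) (Function('P')(A) = Add(-8, Add(Mul(-4, A), A)) = Add(-8, Mul(-3, A)))
Function('f')(Q, Z) = Rational(-11, 7) (Function('f')(Q, Z) = Mul(Rational(1, 7), -11) = Rational(-11, 7))
c = Rational(11, 7) (c = Mul(-1, Rational(-11, 7)) = Rational(11, 7) ≈ 1.5714)
Mul(c, -53) = Mul(Rational(11, 7), -53) = Rational(-583, 7)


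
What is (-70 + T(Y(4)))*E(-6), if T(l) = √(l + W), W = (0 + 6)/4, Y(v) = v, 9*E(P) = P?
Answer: 140/3 - √22/3 ≈ 45.103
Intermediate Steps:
E(P) = P/9
W = 3/2 (W = 6*(¼) = 3/2 ≈ 1.5000)
T(l) = √(3/2 + l) (T(l) = √(l + 3/2) = √(3/2 + l))
(-70 + T(Y(4)))*E(-6) = (-70 + √(6 + 4*4)/2)*((⅑)*(-6)) = (-70 + √(6 + 16)/2)*(-⅔) = (-70 + √22/2)*(-⅔) = 140/3 - √22/3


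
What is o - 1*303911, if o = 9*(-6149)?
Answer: -359252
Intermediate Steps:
o = -55341
o - 1*303911 = -55341 - 1*303911 = -55341 - 303911 = -359252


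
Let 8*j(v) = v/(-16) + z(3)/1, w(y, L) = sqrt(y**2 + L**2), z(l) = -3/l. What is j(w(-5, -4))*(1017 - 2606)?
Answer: 1589/8 + 1589*sqrt(41)/128 ≈ 278.11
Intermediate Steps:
w(y, L) = sqrt(L**2 + y**2)
j(v) = -1/8 - v/128 (j(v) = (v/(-16) - 3/3/1)/8 = (v*(-1/16) - 3*1/3*1)/8 = (-v/16 - 1*1)/8 = (-v/16 - 1)/8 = (-1 - v/16)/8 = -1/8 - v/128)
j(w(-5, -4))*(1017 - 2606) = (-1/8 - sqrt((-4)**2 + (-5)**2)/128)*(1017 - 2606) = (-1/8 - sqrt(16 + 25)/128)*(-1589) = (-1/8 - sqrt(41)/128)*(-1589) = 1589/8 + 1589*sqrt(41)/128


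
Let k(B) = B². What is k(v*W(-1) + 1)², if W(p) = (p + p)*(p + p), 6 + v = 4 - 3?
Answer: 130321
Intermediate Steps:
v = -5 (v = -6 + (4 - 3) = -6 + 1 = -5)
W(p) = 4*p² (W(p) = (2*p)*(2*p) = 4*p²)
k(v*W(-1) + 1)² = ((-20*(-1)² + 1)²)² = ((-20 + 1)²)² = ((-19)²)² = 361² = 130321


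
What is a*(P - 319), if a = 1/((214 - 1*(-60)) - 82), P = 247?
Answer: -3/8 ≈ -0.37500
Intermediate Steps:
a = 1/192 (a = 1/((214 + 60) - 82) = 1/(274 - 82) = 1/192 ≈ 0.0052083)
a*(P - 319) = (247 - 319)/192 = (1/192)*(-72) = -3/8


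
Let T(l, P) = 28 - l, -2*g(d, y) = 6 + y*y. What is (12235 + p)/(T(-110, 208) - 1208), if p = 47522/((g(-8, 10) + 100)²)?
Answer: -27074637/2363630 ≈ -11.455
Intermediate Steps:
g(d, y) = -3 - y²/2 (g(d, y) = -(6 + y*y)/2 = -(6 + y²)/2 = -3 - y²/2)
p = 47522/2209 (p = 47522/(((-3 - ½*10²) + 100)²) = 47522/(((-3 - ½*100) + 100)²) = 47522/(((-3 - 50) + 100)²) = 47522/((-53 + 100)²) = 47522/(47²) = 47522/2209 ≈ 21.513)
(12235 + p)/(T(-110, 208) - 1208) = (12235 + 47522/2209)/((28 - 1*(-110)) - 1208) = 27074637/(2209*((28 + 110) - 1208)) = 27074637/(2209*(138 - 1208)) = (27074637/2209)/(-1070) = (27074637/2209)*(-1/1070) = -27074637/2363630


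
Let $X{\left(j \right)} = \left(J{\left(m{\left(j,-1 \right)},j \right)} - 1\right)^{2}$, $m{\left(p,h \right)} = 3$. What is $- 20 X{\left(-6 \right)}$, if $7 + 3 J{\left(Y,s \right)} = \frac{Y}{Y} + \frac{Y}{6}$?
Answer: $- \frac{1445}{9} \approx -160.56$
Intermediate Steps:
$J{\left(Y,s \right)} = -2 + \frac{Y}{18}$ ($J{\left(Y,s \right)} = - \frac{7}{3} + \frac{\frac{Y}{Y} + \frac{Y}{6}}{3} = - \frac{7}{3} + \frac{1 + Y \frac{1}{6}}{3} = - \frac{7}{3} + \frac{1 + \frac{Y}{6}}{3} = - \frac{7}{3} + \left(\frac{1}{3} + \frac{Y}{18}\right) = -2 + \frac{Y}{18}$)
$X{\left(j \right)} = \frac{289}{36}$ ($X{\left(j \right)} = \left(\left(-2 + \frac{1}{18} \cdot 3\right) - 1\right)^{2} = \left(\left(-2 + \frac{1}{6}\right) - 1\right)^{2} = \left(- \frac{11}{6} - 1\right)^{2} = \left(- \frac{17}{6}\right)^{2} = \frac{289}{36}$)
$- 20 X{\left(-6 \right)} = \left(-20\right) \frac{289}{36} = - \frac{1445}{9}$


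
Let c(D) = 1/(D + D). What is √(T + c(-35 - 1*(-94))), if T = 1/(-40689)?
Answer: √21643735938/1600434 ≈ 0.091924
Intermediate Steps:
T = -1/40689 ≈ -2.4577e-5
c(D) = 1/(2*D)
√(T + c(-35 - 1*(-94))) = √(-1/40689 + 1/(2*(-35 - 1*(-94)))) = √(-1/40689 + 1/(2*(-35 + 94))) = √(-1/40689 + (½)/59) = √(-1/40689 + (½)*(1/59)) = √(-1/40689 + 1/118) = √(40571/4801302) = √21643735938/1600434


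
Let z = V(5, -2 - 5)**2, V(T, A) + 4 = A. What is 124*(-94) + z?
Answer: -11535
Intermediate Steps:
V(T, A) = -4 + A
z = 121 (z = (-4 + (-2 - 5))**2 = (-4 - 7)**2 = (-11)**2 = 121)
124*(-94) + z = 124*(-94) + 121 = -11656 + 121 = -11535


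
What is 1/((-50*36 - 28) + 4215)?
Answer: 1/2387 ≈ 0.00041894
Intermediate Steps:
1/((-50*36 - 28) + 4215) = 1/((-1800 - 28) + 4215) = 1/(-1828 + 4215) = 1/2387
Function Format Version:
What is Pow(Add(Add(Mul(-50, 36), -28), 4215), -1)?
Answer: Rational(1, 2387) ≈ 0.00041894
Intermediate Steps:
Pow(Add(Add(Mul(-50, 36), -28), 4215), -1) = Pow(Add(Add(-1800, -28), 4215), -1) = Pow(Add(-1828, 4215), -1) = Pow(2387, -1) = Rational(1, 2387)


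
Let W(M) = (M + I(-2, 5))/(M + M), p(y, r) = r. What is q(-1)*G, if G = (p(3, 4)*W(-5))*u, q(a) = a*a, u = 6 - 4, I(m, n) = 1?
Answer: 16/5 ≈ 3.2000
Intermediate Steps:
u = 2
q(a) = a²
W(M) = (1 + M)/(2*M) (W(M) = (M + 1)/(M + M) = (1 + M)/((2*M)) = (1 + M)*(1/(2*M)) = (1 + M)/(2*M))
G = 16/5 (G = (4*((½)*(1 - 5)/(-5)))*2 = (4*((½)*(-⅕)*(-4)))*2 = (4*(⅖))*2 = (8/5)*2 = 16/5 ≈ 3.2000)
q(-1)*G = (-1)²*(16/5) = 1*(16/5) = 16/5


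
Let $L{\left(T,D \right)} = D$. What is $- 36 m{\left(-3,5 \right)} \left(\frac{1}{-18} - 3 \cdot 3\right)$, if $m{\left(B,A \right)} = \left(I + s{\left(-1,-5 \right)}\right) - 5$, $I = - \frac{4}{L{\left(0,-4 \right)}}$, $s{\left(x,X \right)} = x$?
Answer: $-1630$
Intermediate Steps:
$I = 1$ ($I = - \frac{4}{-4} = \left(-4\right) \left(- \frac{1}{4}\right) = 1$)
$m{\left(B,A \right)} = -5$ ($m{\left(B,A \right)} = \left(1 - 1\right) - 5 = 0 - 5 = -5$)
$- 36 m{\left(-3,5 \right)} \left(\frac{1}{-18} - 3 \cdot 3\right) = \left(-36\right) \left(-5\right) \left(\frac{1}{-18} - 3 \cdot 3\right) = 180 \left(- \frac{1}{18} - 9\right) = 180 \left(- \frac{163}{18}\right) = -1630$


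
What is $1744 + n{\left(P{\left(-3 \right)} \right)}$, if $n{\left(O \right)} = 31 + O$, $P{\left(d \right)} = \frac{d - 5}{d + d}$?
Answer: $\frac{5329}{3} \approx 1776.3$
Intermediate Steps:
$P{\left(d \right)} = \frac{-5 + d}{2 d}$ ($P{\left(d \right)} = \frac{d - 5}{2 d} = \left(d - 5\right) \frac{1}{2 d} = \left(-5 + d\right) \frac{1}{2 d} = \frac{-5 + d}{2 d}$)
$1744 + n{\left(P{\left(-3 \right)} \right)} = 1744 + \left(31 + \frac{-5 - 3}{2 \left(-3\right)}\right) = 1744 + \left(31 + \frac{1}{2} \left(- \frac{1}{3}\right) \left(-8\right)\right) = 1744 + \left(31 + \frac{4}{3}\right) = 1744 + \frac{97}{3} = \frac{5329}{3}$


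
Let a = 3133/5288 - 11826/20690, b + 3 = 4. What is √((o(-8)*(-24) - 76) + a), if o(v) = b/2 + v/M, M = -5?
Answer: I*√94549486331122670/27352180 ≈ 11.242*I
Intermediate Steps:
b = 1 (b = -3 + 4 = 1)
a = 1142941/54704360 (a = 3133*(1/5288) - 11826*1/20690 = 3133/5288 - 5913/10345 = 1142941/54704360 ≈ 0.020893)
o(v) = ½ - v/5 (o(v) = 1/2 + v/(-5) = 1*(½) + v*(-⅕) = ½ - v/5)
√((o(-8)*(-24) - 76) + a) = √(((½ - ⅕*(-8))*(-24) - 76) + 1142941/54704360) = √(((½ + 8/5)*(-24) - 76) + 1142941/54704360) = √(((21/10)*(-24) - 76) + 1142941/54704360) = √((-252/5 - 76) + 1142941/54704360) = √(-632/5 + 1142941/54704360) = √(-6913488163/54704360) = I*√94549486331122670/27352180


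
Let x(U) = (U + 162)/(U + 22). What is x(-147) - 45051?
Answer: -1126278/25 ≈ -45051.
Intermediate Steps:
x(U) = (162 + U)/(22 + U)
x(-147) - 45051 = (162 - 147)/(22 - 147) - 45051 = 15/(-125) - 45051 = -1/125*15 - 45051 = -3/25 - 45051 = -1126278/25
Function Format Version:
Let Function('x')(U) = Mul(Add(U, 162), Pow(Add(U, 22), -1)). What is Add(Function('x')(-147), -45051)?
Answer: Rational(-1126278, 25) ≈ -45051.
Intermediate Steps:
Function('x')(U) = Mul(Pow(Add(22, U), -1), Add(162, U)) (Function('x')(U) = Mul(Add(162, U), Pow(Add(22, U), -1)) = Mul(Pow(Add(22, U), -1), Add(162, U)))
Add(Function('x')(-147), -45051) = Add(Mul(Pow(Add(22, -147), -1), Add(162, -147)), -45051) = Add(Mul(Pow(-125, -1), 15), -45051) = Add(Mul(Rational(-1, 125), 15), -45051) = Add(Rational(-3, 25), -45051) = Rational(-1126278, 25)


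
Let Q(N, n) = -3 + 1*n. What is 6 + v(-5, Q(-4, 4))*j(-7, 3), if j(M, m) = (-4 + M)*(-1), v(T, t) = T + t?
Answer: -38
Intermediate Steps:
Q(N, n) = -3 + n
j(M, m) = 4 - M
6 + v(-5, Q(-4, 4))*j(-7, 3) = 6 + (-5 + (-3 + 4))*(4 - 1*(-7)) = 6 + (-5 + 1)*(4 + 7) = 6 - 4*11 = 6 - 44 = -38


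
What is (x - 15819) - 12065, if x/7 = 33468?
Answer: 206392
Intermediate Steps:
x = 234276 (x = 7*33468 = 234276)
(x - 15819) - 12065 = (234276 - 15819) - 12065 = 218457 - 12065 = 206392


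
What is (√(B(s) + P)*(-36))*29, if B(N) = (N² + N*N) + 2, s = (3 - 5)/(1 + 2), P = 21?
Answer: -348*√215 ≈ -5102.7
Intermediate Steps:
s = -⅔ (s = -2/3 = -2*⅓ = -⅔ ≈ -0.66667)
B(N) = 2 + 2*N² (B(N) = (N² + N²) + 2 = 2*N² + 2 = 2 + 2*N²)
(√(B(s) + P)*(-36))*29 = (√((2 + 2*(-⅔)²) + 21)*(-36))*29 = (√((2 + 2*(4/9)) + 21)*(-36))*29 = (√((2 + 8/9) + 21)*(-36))*29 = (√(26/9 + 21)*(-36))*29 = (√(215/9)*(-36))*29 = ((√215/3)*(-36))*29 = -12*√215*29 = -348*√215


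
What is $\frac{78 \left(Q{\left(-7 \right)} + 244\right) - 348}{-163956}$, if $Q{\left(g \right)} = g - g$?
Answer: $- \frac{1557}{13663} \approx -0.11396$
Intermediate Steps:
$Q{\left(g \right)} = 0$
$\frac{78 \left(Q{\left(-7 \right)} + 244\right) - 348}{-163956} = \frac{78 \left(0 + 244\right) - 348}{-163956} = \left(78 \cdot 244 - 348\right) \left(- \frac{1}{163956}\right) = \left(19032 - 348\right) \left(- \frac{1}{163956}\right) = 18684 \left(- \frac{1}{163956}\right) = - \frac{1557}{13663}$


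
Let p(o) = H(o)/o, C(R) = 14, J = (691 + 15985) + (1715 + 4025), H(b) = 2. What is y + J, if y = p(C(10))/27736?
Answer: 4352111233/194152 ≈ 22416.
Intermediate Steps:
J = 22416 (J = 16676 + 5740 = 22416)
p(o) = 2/o
y = 1/194152 (y = (2/14)/27736 = (2*(1/14))*(1/27736) = (⅐)*(1/27736) = 1/194152 ≈ 5.1506e-6)
y + J = 1/194152 + 22416 = 4352111233/194152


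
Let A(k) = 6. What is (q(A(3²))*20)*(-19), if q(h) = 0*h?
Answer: 0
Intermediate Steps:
q(h) = 0
(q(A(3²))*20)*(-19) = (0*20)*(-19) = 0*(-19) = 0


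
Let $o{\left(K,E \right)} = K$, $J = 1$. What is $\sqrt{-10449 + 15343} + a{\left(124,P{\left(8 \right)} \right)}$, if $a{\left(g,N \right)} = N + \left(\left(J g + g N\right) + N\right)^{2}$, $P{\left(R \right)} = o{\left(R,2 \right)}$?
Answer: $1263384 + \sqrt{4894} \approx 1.2635 \cdot 10^{6}$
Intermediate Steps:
$P{\left(R \right)} = R$
$a{\left(g,N \right)} = N + \left(N + g + N g\right)^{2}$ ($a{\left(g,N \right)} = N + \left(\left(1 g + g N\right) + N\right)^{2} = N + \left(\left(g + N g\right) + N\right)^{2} = N + \left(N + g + N g\right)^{2}$)
$\sqrt{-10449 + 15343} + a{\left(124,P{\left(8 \right)} \right)} = \sqrt{-10449 + 15343} + \left(8 + \left(8 + 124 + 8 \cdot 124\right)^{2}\right) = \sqrt{4894} + \left(8 + \left(8 + 124 + 992\right)^{2}\right) = \sqrt{4894} + \left(8 + 1124^{2}\right) = \sqrt{4894} + \left(8 + 1263376\right) = \sqrt{4894} + 1263384 = 1263384 + \sqrt{4894}$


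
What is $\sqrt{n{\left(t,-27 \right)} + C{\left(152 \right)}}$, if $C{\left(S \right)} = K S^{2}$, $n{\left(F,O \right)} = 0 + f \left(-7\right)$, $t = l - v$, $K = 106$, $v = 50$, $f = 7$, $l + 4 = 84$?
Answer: $5 \sqrt{97959} \approx 1564.9$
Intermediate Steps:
$l = 80$ ($l = -4 + 84 = 80$)
$t = 30$ ($t = 80 - 50 = 30$)
$n{\left(F,O \right)} = -49$ ($n{\left(F,O \right)} = 0 + 7 \left(-7\right) = 0 - 49 = -49$)
$C{\left(S \right)} = 106 S^{2}$
$\sqrt{n{\left(t,-27 \right)} + C{\left(152 \right)}} = \sqrt{-49 + 106 \cdot 152^{2}} = \sqrt{-49 + 106 \cdot 23104} = \sqrt{-49 + 2449024} = \sqrt{2448975} = 5 \sqrt{97959}$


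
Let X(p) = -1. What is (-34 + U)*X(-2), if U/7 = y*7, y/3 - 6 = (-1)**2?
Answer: -995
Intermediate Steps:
y = 21 (y = 18 + 3*(-1)**2 = 18 + 3*1 = 18 + 3 = 21)
U = 1029 (U = 7*(21*7) = 7*147 = 1029)
(-34 + U)*X(-2) = (-34 + 1029)*(-1) = 995*(-1) = -995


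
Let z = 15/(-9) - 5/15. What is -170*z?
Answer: 340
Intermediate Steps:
z = -2 (z = 15*(-⅑) - 5*1/15 = -5/3 - ⅓ = -2)
-170*z = -170*(-2) = 340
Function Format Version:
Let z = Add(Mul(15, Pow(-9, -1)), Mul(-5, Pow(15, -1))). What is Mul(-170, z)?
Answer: 340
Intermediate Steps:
z = -2 (z = Add(Mul(15, Rational(-1, 9)), Mul(-5, Rational(1, 15))) = Add(Rational(-5, 3), Rational(-1, 3)) = -2)
Mul(-170, z) = Mul(-170, -2) = 340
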